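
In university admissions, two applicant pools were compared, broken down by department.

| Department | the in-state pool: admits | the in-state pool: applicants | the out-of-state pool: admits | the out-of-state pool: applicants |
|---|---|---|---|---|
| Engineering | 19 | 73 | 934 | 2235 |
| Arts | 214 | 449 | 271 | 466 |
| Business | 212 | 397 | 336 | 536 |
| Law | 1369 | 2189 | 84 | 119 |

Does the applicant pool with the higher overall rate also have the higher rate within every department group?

Engineering: the in-state pool 19/73 = 26.0%, the out-of-state pool 934/2235 = 41.8% → the out-of-state pool
Arts: the in-state pool 214/449 = 47.7%, the out-of-state pool 271/466 = 58.2% → the out-of-state pool
Business: the in-state pool 212/397 = 53.4%, the out-of-state pool 336/536 = 62.7% → the out-of-state pool
Law: the in-state pool 1369/2189 = 62.5%, the out-of-state pool 84/119 = 70.6% → the out-of-state pool
Overall: the in-state pool 1814/3108 = 58.4%, the out-of-state pool 1625/3356 = 48.4% → the in-state pool
The out-of-state pool wins each department group but the in-state pool wins overall — the comparison reverses. The out-of-state pool's applicants skew toward Engineering, which has a lower base rate.

No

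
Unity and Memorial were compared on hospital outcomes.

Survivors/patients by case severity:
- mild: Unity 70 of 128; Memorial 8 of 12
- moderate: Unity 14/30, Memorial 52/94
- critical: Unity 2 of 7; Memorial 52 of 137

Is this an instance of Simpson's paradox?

Yes

Mild: Unity 70/128 = 54.7%, Memorial 8/12 = 66.7% → Memorial
Moderate: Unity 14/30 = 46.7%, Memorial 52/94 = 55.3% → Memorial
Critical: Unity 2/7 = 28.6%, Memorial 52/137 = 38.0% → Memorial
Overall: Unity 86/165 = 52.1%, Memorial 112/243 = 46.1% → Unity
Memorial wins each case group but Unity wins overall — the comparison reverses. Memorial's patients skew toward critical, which has a lower base rate.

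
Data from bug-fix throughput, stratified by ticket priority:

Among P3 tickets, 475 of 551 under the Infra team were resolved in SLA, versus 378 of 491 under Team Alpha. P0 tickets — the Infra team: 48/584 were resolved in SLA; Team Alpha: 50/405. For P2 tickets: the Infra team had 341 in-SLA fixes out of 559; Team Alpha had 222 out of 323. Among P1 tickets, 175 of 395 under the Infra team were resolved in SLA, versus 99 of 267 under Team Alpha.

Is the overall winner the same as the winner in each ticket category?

No

P3: the Infra team 475/551 = 86.2%, Team Alpha 378/491 = 77.0% → the Infra team
P0: the Infra team 48/584 = 8.2%, Team Alpha 50/405 = 12.3% → Team Alpha
P2: the Infra team 341/559 = 61.0%, Team Alpha 222/323 = 68.7% → Team Alpha
P1: the Infra team 175/395 = 44.3%, Team Alpha 99/267 = 37.1% → the Infra team
Overall: the Infra team 1039/2089 = 49.7%, Team Alpha 749/1486 = 50.4% → Team Alpha
Neither sweeps: the Infra team wins 2 of 4 groups, Team Alpha wins 2. Team Alpha wins overall but not every group — no Simpson reversal.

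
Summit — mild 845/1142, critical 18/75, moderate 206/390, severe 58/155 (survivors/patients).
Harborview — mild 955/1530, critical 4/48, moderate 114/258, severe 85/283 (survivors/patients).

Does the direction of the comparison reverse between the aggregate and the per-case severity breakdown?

Mild: Summit 845/1142 = 74.0%, Harborview 955/1530 = 62.4% → Summit
Critical: Summit 18/75 = 24.0%, Harborview 4/48 = 8.3% → Summit
Moderate: Summit 206/390 = 52.8%, Harborview 114/258 = 44.2% → Summit
Severe: Summit 58/155 = 37.4%, Harborview 85/283 = 30.0% → Summit
Overall: Summit 1127/1762 = 64.0%, Harborview 1158/2119 = 54.6% → Summit
Summit wins overall and in every case group — no reversal.

No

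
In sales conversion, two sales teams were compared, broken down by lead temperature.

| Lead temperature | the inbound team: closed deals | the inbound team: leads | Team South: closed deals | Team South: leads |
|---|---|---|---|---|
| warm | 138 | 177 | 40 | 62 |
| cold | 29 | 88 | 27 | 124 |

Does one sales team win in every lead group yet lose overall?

No

Warm: the inbound team 138/177 = 78.0%, Team South 40/62 = 64.5% → the inbound team
Cold: the inbound team 29/88 = 33.0%, Team South 27/124 = 21.8% → the inbound team
Overall: the inbound team 167/265 = 63.0%, Team South 67/186 = 36.0% → the inbound team
The inbound team wins overall and in every lead group — no reversal.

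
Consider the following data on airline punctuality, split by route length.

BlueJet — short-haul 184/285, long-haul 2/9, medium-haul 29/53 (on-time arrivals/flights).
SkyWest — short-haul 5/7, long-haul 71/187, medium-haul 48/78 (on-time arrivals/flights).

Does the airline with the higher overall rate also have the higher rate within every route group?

No

Short-haul: BlueJet 184/285 = 64.6%, SkyWest 5/7 = 71.4% → SkyWest
Long-haul: BlueJet 2/9 = 22.2%, SkyWest 71/187 = 38.0% → SkyWest
Medium-haul: BlueJet 29/53 = 54.7%, SkyWest 48/78 = 61.5% → SkyWest
Overall: BlueJet 215/347 = 62.0%, SkyWest 124/272 = 45.6% → BlueJet
SkyWest wins each route group but BlueJet wins overall — the comparison reverses. SkyWest's flights skew toward long-haul, which has a lower base rate.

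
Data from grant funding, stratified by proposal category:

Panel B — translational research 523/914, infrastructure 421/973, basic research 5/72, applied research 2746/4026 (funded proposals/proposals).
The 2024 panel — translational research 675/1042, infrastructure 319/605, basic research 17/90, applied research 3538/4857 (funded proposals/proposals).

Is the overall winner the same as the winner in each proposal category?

Yes

Translational research: Panel B 523/914 = 57.2%, the 2024 panel 675/1042 = 64.8% → the 2024 panel
Infrastructure: Panel B 421/973 = 43.3%, the 2024 panel 319/605 = 52.7% → the 2024 panel
Basic research: Panel B 5/72 = 6.9%, the 2024 panel 17/90 = 18.9% → the 2024 panel
Applied research: Panel B 2746/4026 = 68.2%, the 2024 panel 3538/4857 = 72.8% → the 2024 panel
Overall: Panel B 3695/5985 = 61.7%, the 2024 panel 4549/6594 = 69.0% → the 2024 panel
The 2024 panel wins overall and in every proposal group — no reversal.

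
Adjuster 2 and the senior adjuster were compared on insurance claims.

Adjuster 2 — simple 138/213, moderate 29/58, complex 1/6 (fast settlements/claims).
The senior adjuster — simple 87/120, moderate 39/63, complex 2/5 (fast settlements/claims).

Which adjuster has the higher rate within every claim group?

the senior adjuster

Simple: Adjuster 2 138/213 = 64.8%, the senior adjuster 87/120 = 72.5% → the senior adjuster
Moderate: Adjuster 2 29/58 = 50.0%, the senior adjuster 39/63 = 61.9% → the senior adjuster
Complex: Adjuster 2 1/6 = 16.7%, the senior adjuster 2/5 = 40.0% → the senior adjuster
The senior adjuster has the higher rate in all 3 groups.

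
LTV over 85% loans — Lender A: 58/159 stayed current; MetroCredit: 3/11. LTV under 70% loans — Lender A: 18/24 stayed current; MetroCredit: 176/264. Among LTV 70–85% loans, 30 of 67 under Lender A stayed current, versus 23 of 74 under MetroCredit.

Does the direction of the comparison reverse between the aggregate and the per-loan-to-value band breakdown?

LTV over 85%: Lender A 58/159 = 36.5%, MetroCredit 3/11 = 27.3% → Lender A
LTV under 70%: Lender A 18/24 = 75.0%, MetroCredit 176/264 = 66.7% → Lender A
LTV 70–85%: Lender A 30/67 = 44.8%, MetroCredit 23/74 = 31.1% → Lender A
Overall: Lender A 106/250 = 42.4%, MetroCredit 202/349 = 57.9% → MetroCredit
Lender A wins each loan-to-value group but MetroCredit wins overall — the comparison reverses. Lender A's loans skew toward LTV over 85%, which has a lower base rate.

Yes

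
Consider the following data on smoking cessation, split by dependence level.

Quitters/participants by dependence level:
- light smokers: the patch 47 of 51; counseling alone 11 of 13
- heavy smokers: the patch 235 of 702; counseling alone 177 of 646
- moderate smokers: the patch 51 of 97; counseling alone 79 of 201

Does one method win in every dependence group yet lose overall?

Light smokers: the patch 47/51 = 92.2%, counseling alone 11/13 = 84.6% → the patch
Heavy smokers: the patch 235/702 = 33.5%, counseling alone 177/646 = 27.4% → the patch
Moderate smokers: the patch 51/97 = 52.6%, counseling alone 79/201 = 39.3% → the patch
Overall: the patch 333/850 = 39.2%, counseling alone 267/860 = 31.0% → the patch
The patch wins overall and in every dependence group — no reversal.

No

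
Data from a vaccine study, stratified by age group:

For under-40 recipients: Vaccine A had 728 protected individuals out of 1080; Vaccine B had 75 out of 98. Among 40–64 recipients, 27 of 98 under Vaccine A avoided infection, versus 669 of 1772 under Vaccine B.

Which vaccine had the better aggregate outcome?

Under-40: Vaccine A 728/1080 = 67.4%, Vaccine B 75/98 = 76.5% → Vaccine B
40–64: Vaccine A 27/98 = 27.6%, Vaccine B 669/1772 = 37.8% → Vaccine B
Overall: Vaccine A 755/1178 = 64.1%, Vaccine B 744/1870 = 39.8% → Vaccine A
(Vaccine B wins every age group but Vaccine A wins overall — Vaccine B's recipients skew toward the low-rate 40–64 group.)

Vaccine A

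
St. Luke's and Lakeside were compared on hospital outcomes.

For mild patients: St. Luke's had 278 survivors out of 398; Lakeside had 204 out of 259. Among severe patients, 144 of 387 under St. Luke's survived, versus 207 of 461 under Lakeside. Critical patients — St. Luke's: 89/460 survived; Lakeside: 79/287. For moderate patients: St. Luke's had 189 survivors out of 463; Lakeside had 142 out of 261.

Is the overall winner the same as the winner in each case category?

Yes

Mild: St. Luke's 278/398 = 69.8%, Lakeside 204/259 = 78.8% → Lakeside
Severe: St. Luke's 144/387 = 37.2%, Lakeside 207/461 = 44.9% → Lakeside
Critical: St. Luke's 89/460 = 19.3%, Lakeside 79/287 = 27.5% → Lakeside
Moderate: St. Luke's 189/463 = 40.8%, Lakeside 142/261 = 54.4% → Lakeside
Overall: St. Luke's 700/1708 = 41.0%, Lakeside 632/1268 = 49.8% → Lakeside
Lakeside wins overall and in every case group — no reversal.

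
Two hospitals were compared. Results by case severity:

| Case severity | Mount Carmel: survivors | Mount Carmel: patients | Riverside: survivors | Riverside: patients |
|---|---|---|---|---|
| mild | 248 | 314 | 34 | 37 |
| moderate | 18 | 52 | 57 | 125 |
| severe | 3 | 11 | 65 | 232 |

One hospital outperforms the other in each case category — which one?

Riverside

Mild: Mount Carmel 248/314 = 79.0%, Riverside 34/37 = 91.9% → Riverside
Moderate: Mount Carmel 18/52 = 34.6%, Riverside 57/125 = 45.6% → Riverside
Severe: Mount Carmel 3/11 = 27.3%, Riverside 65/232 = 28.0% → Riverside
Riverside has the higher rate in all 3 groups.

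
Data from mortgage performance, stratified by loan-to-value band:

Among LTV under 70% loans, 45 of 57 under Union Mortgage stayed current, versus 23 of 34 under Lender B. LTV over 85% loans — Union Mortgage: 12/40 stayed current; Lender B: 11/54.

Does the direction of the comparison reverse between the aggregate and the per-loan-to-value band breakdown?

LTV under 70%: Union Mortgage 45/57 = 78.9%, Lender B 23/34 = 67.6% → Union Mortgage
LTV over 85%: Union Mortgage 12/40 = 30.0%, Lender B 11/54 = 20.4% → Union Mortgage
Overall: Union Mortgage 57/97 = 58.8%, Lender B 34/88 = 38.6% → Union Mortgage
Union Mortgage wins overall and in every loan-to-value group — no reversal.

No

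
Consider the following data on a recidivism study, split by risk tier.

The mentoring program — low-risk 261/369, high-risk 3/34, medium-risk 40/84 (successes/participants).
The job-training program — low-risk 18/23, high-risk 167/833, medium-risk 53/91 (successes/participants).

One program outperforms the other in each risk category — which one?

the job-training program

Low-risk: the mentoring program 261/369 = 70.7%, the job-training program 18/23 = 78.3% → the job-training program
High-risk: the mentoring program 3/34 = 8.8%, the job-training program 167/833 = 20.0% → the job-training program
Medium-risk: the mentoring program 40/84 = 47.6%, the job-training program 53/91 = 58.2% → the job-training program
The job-training program has the higher rate in all 3 groups.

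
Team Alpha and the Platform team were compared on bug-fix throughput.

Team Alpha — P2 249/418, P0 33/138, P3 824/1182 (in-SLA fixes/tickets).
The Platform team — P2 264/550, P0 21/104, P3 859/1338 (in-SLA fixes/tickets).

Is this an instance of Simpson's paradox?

No

P2: Team Alpha 249/418 = 59.6%, the Platform team 264/550 = 48.0% → Team Alpha
P0: Team Alpha 33/138 = 23.9%, the Platform team 21/104 = 20.2% → Team Alpha
P3: Team Alpha 824/1182 = 69.7%, the Platform team 859/1338 = 64.2% → Team Alpha
Overall: Team Alpha 1106/1738 = 63.6%, the Platform team 1144/1992 = 57.4% → Team Alpha
Team Alpha wins overall and in every ticket group — no reversal.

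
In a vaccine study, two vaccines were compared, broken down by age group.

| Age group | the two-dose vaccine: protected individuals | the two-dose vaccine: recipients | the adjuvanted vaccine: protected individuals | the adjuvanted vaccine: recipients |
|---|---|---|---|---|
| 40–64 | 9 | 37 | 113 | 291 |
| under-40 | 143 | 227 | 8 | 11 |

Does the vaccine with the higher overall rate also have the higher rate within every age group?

40–64: the two-dose vaccine 9/37 = 24.3%, the adjuvanted vaccine 113/291 = 38.8% → the adjuvanted vaccine
Under-40: the two-dose vaccine 143/227 = 63.0%, the adjuvanted vaccine 8/11 = 72.7% → the adjuvanted vaccine
Overall: the two-dose vaccine 152/264 = 57.6%, the adjuvanted vaccine 121/302 = 40.1% → the two-dose vaccine
The adjuvanted vaccine wins each age group but the two-dose vaccine wins overall — the comparison reverses. The adjuvanted vaccine's recipients skew toward 40–64, which has a lower base rate.

No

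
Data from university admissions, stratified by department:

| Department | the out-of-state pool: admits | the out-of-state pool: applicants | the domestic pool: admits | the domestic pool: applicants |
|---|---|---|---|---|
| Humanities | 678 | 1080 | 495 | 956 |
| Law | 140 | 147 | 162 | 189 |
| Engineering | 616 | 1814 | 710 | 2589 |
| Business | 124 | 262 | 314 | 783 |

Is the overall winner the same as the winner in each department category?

Humanities: the out-of-state pool 678/1080 = 62.8%, the domestic pool 495/956 = 51.8% → the out-of-state pool
Law: the out-of-state pool 140/147 = 95.2%, the domestic pool 162/189 = 85.7% → the out-of-state pool
Engineering: the out-of-state pool 616/1814 = 34.0%, the domestic pool 710/2589 = 27.4% → the out-of-state pool
Business: the out-of-state pool 124/262 = 47.3%, the domestic pool 314/783 = 40.1% → the out-of-state pool
Overall: the out-of-state pool 1558/3303 = 47.2%, the domestic pool 1681/4517 = 37.2% → the out-of-state pool
The out-of-state pool wins overall and in every department group — no reversal.

Yes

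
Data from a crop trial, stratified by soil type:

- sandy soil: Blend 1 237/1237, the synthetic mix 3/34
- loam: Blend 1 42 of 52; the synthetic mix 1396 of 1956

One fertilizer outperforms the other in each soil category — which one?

Sandy soil: Blend 1 237/1237 = 19.2%, the synthetic mix 3/34 = 8.8% → Blend 1
Loam: Blend 1 42/52 = 80.8%, the synthetic mix 1396/1956 = 71.4% → Blend 1
Blend 1 has the higher rate in both groups.

Blend 1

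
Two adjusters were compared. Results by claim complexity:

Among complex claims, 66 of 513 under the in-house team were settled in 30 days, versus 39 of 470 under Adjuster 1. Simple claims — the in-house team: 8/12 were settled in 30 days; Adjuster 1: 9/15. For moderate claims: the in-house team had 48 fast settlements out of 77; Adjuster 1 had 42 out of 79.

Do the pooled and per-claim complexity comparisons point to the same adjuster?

Complex: the in-house team 66/513 = 12.9%, Adjuster 1 39/470 = 8.3% → the in-house team
Simple: the in-house team 8/12 = 66.7%, Adjuster 1 9/15 = 60.0% → the in-house team
Moderate: the in-house team 48/77 = 62.3%, Adjuster 1 42/79 = 53.2% → the in-house team
Overall: the in-house team 122/602 = 20.3%, Adjuster 1 90/564 = 16.0% → the in-house team
The in-house team wins overall and in every claim group — no reversal.

Yes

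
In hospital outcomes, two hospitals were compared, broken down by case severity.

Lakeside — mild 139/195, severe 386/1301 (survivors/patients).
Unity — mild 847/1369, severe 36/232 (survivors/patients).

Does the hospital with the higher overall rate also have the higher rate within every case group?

No

Mild: Lakeside 139/195 = 71.3%, Unity 847/1369 = 61.9% → Lakeside
Severe: Lakeside 386/1301 = 29.7%, Unity 36/232 = 15.5% → Lakeside
Overall: Lakeside 525/1496 = 35.1%, Unity 883/1601 = 55.2% → Unity
Lakeside wins each case group but Unity wins overall — the comparison reverses. Lakeside's patients skew toward severe, which has a lower base rate.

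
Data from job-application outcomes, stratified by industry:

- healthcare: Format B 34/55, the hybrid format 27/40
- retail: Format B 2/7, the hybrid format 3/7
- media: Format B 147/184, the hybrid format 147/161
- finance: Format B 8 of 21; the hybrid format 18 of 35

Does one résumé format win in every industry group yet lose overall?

Healthcare: Format B 34/55 = 61.8%, the hybrid format 27/40 = 67.5% → the hybrid format
Retail: Format B 2/7 = 28.6%, the hybrid format 3/7 = 42.9% → the hybrid format
Media: Format B 147/184 = 79.9%, the hybrid format 147/161 = 91.3% → the hybrid format
Finance: Format B 8/21 = 38.1%, the hybrid format 18/35 = 51.4% → the hybrid format
Overall: Format B 191/267 = 71.5%, the hybrid format 195/243 = 80.2% → the hybrid format
The hybrid format wins overall and in every industry group — no reversal.

No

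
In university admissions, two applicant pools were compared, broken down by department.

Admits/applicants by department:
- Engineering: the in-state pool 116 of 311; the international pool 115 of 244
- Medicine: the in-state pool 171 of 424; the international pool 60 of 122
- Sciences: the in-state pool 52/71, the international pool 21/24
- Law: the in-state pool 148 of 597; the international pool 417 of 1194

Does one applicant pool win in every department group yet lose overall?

No

Engineering: the in-state pool 116/311 = 37.3%, the international pool 115/244 = 47.1% → the international pool
Medicine: the in-state pool 171/424 = 40.3%, the international pool 60/122 = 49.2% → the international pool
Sciences: the in-state pool 52/71 = 73.2%, the international pool 21/24 = 87.5% → the international pool
Law: the in-state pool 148/597 = 24.8%, the international pool 417/1194 = 34.9% → the international pool
Overall: the in-state pool 487/1403 = 34.7%, the international pool 613/1584 = 38.7% → the international pool
The international pool wins overall and in every department group — no reversal.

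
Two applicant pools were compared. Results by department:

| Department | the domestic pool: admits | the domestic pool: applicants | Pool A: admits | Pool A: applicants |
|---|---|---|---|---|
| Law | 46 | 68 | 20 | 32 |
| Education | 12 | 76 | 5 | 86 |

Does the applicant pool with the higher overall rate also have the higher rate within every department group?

Law: the domestic pool 46/68 = 67.6%, Pool A 20/32 = 62.5% → the domestic pool
Education: the domestic pool 12/76 = 15.8%, Pool A 5/86 = 5.8% → the domestic pool
Overall: the domestic pool 58/144 = 40.3%, Pool A 25/118 = 21.2% → the domestic pool
The domestic pool wins overall and in every department group — no reversal.

Yes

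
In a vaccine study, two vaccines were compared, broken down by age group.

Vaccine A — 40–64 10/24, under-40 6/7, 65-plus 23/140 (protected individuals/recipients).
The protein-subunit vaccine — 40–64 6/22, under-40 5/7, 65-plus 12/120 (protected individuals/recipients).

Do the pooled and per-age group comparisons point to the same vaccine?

Yes

40–64: Vaccine A 10/24 = 41.7%, the protein-subunit vaccine 6/22 = 27.3% → Vaccine A
Under-40: Vaccine A 6/7 = 85.7%, the protein-subunit vaccine 5/7 = 71.4% → Vaccine A
65-plus: Vaccine A 23/140 = 16.4%, the protein-subunit vaccine 12/120 = 10.0% → Vaccine A
Overall: Vaccine A 39/171 = 22.8%, the protein-subunit vaccine 23/149 = 15.4% → Vaccine A
Vaccine A wins overall and in every age group — no reversal.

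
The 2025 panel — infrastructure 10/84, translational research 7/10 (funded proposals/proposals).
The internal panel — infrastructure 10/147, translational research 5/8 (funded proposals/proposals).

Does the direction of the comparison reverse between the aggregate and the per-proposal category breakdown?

Infrastructure: the 2025 panel 10/84 = 11.9%, the internal panel 10/147 = 6.8% → the 2025 panel
Translational research: the 2025 panel 7/10 = 70.0%, the internal panel 5/8 = 62.5% → the 2025 panel
Overall: the 2025 panel 17/94 = 18.1%, the internal panel 15/155 = 9.7% → the 2025 panel
The 2025 panel wins overall and in every proposal group — no reversal.

No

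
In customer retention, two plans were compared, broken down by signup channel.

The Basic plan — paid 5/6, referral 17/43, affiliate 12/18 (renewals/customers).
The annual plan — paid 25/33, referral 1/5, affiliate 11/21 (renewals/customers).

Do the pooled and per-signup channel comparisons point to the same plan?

No

Paid: the Basic plan 5/6 = 83.3%, the annual plan 25/33 = 75.8% → the Basic plan
Referral: the Basic plan 17/43 = 39.5%, the annual plan 1/5 = 20.0% → the Basic plan
Affiliate: the Basic plan 12/18 = 66.7%, the annual plan 11/21 = 52.4% → the Basic plan
Overall: the Basic plan 34/67 = 50.7%, the annual plan 37/59 = 62.7% → the annual plan
The Basic plan wins each signup group but the annual plan wins overall — the comparison reverses. The Basic plan's customers skew toward referral, which has a lower base rate.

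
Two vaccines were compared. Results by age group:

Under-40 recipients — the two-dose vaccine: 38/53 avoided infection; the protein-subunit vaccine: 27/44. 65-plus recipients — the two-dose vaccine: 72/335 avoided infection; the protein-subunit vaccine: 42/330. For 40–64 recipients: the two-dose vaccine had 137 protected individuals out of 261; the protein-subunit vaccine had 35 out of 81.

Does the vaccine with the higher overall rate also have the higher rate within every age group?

Yes

Under-40: the two-dose vaccine 38/53 = 71.7%, the protein-subunit vaccine 27/44 = 61.4% → the two-dose vaccine
65-plus: the two-dose vaccine 72/335 = 21.5%, the protein-subunit vaccine 42/330 = 12.7% → the two-dose vaccine
40–64: the two-dose vaccine 137/261 = 52.5%, the protein-subunit vaccine 35/81 = 43.2% → the two-dose vaccine
Overall: the two-dose vaccine 247/649 = 38.1%, the protein-subunit vaccine 104/455 = 22.9% → the two-dose vaccine
The two-dose vaccine wins overall and in every age group — no reversal.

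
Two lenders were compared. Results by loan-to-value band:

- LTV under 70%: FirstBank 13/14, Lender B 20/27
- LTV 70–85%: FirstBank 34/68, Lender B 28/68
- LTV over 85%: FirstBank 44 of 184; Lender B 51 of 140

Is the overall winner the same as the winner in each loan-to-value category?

No

LTV under 70%: FirstBank 13/14 = 92.9%, Lender B 20/27 = 74.1% → FirstBank
LTV 70–85%: FirstBank 34/68 = 50.0%, Lender B 28/68 = 41.2% → FirstBank
LTV over 85%: FirstBank 44/184 = 23.9%, Lender B 51/140 = 36.4% → Lender B
Overall: FirstBank 91/266 = 34.2%, Lender B 99/235 = 42.1% → Lender B
Neither sweeps: FirstBank wins 2 of 3 groups, Lender B wins 1. Lender B wins overall but not every group — no Simpson reversal.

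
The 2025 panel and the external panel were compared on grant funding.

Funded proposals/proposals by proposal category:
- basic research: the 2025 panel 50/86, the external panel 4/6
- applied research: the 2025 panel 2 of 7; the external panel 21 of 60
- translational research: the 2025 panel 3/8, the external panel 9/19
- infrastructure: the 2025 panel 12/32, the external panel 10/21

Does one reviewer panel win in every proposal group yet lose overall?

Basic research: the 2025 panel 50/86 = 58.1%, the external panel 4/6 = 66.7% → the external panel
Applied research: the 2025 panel 2/7 = 28.6%, the external panel 21/60 = 35.0% → the external panel
Translational research: the 2025 panel 3/8 = 37.5%, the external panel 9/19 = 47.4% → the external panel
Infrastructure: the 2025 panel 12/32 = 37.5%, the external panel 10/21 = 47.6% → the external panel
Overall: the 2025 panel 67/133 = 50.4%, the external panel 44/106 = 41.5% → the 2025 panel
The external panel wins each proposal group but the 2025 panel wins overall — the comparison reverses. The external panel's proposals skew toward applied research, which has a lower base rate.

Yes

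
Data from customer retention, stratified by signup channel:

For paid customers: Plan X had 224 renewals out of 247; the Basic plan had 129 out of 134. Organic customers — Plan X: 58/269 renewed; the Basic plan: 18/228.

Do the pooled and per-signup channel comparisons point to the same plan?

No

Paid: Plan X 224/247 = 90.7%, the Basic plan 129/134 = 96.3% → the Basic plan
Organic: Plan X 58/269 = 21.6%, the Basic plan 18/228 = 7.9% → Plan X
Overall: Plan X 282/516 = 54.7%, the Basic plan 147/362 = 40.6% → Plan X
Neither sweeps: Plan X wins 1 of 2 groups, the Basic plan wins 1. Plan X wins overall but not every group — no Simpson reversal.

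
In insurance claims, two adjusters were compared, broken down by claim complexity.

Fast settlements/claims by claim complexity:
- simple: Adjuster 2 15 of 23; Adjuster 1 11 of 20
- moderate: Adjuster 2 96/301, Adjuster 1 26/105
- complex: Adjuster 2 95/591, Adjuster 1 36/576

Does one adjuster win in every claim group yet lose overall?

No

Simple: Adjuster 2 15/23 = 65.2%, Adjuster 1 11/20 = 55.0% → Adjuster 2
Moderate: Adjuster 2 96/301 = 31.9%, Adjuster 1 26/105 = 24.8% → Adjuster 2
Complex: Adjuster 2 95/591 = 16.1%, Adjuster 1 36/576 = 6.2% → Adjuster 2
Overall: Adjuster 2 206/915 = 22.5%, Adjuster 1 73/701 = 10.4% → Adjuster 2
Adjuster 2 wins overall and in every claim group — no reversal.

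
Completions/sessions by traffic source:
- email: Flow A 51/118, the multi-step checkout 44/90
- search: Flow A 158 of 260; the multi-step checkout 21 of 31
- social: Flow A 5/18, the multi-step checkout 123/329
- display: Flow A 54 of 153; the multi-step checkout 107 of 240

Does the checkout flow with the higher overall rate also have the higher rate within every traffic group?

No

Email: Flow A 51/118 = 43.2%, the multi-step checkout 44/90 = 48.9% → the multi-step checkout
Search: Flow A 158/260 = 60.8%, the multi-step checkout 21/31 = 67.7% → the multi-step checkout
Social: Flow A 5/18 = 27.8%, the multi-step checkout 123/329 = 37.4% → the multi-step checkout
Display: Flow A 54/153 = 35.3%, the multi-step checkout 107/240 = 44.6% → the multi-step checkout
Overall: Flow A 268/549 = 48.8%, the multi-step checkout 295/690 = 42.8% → Flow A
The multi-step checkout wins each traffic group but Flow A wins overall — the comparison reverses. The multi-step checkout's sessions skew toward social, which has a lower base rate.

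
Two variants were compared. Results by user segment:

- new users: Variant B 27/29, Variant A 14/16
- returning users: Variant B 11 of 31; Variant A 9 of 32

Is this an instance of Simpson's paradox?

New users: Variant B 27/29 = 93.1%, Variant A 14/16 = 87.5% → Variant B
Returning users: Variant B 11/31 = 35.5%, Variant A 9/32 = 28.1% → Variant B
Overall: Variant B 38/60 = 63.3%, Variant A 23/48 = 47.9% → Variant B
Variant B wins overall and in every user group — no reversal.

No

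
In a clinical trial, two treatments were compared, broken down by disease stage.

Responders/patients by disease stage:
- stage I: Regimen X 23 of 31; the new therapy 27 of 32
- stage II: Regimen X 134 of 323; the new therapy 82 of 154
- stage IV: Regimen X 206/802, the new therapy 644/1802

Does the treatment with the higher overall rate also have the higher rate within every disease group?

Yes

Stage I: Regimen X 23/31 = 74.2%, the new therapy 27/32 = 84.4% → the new therapy
Stage II: Regimen X 134/323 = 41.5%, the new therapy 82/154 = 53.2% → the new therapy
Stage IV: Regimen X 206/802 = 25.7%, the new therapy 644/1802 = 35.7% → the new therapy
Overall: Regimen X 363/1156 = 31.4%, the new therapy 753/1988 = 37.9% → the new therapy
The new therapy wins overall and in every disease group — no reversal.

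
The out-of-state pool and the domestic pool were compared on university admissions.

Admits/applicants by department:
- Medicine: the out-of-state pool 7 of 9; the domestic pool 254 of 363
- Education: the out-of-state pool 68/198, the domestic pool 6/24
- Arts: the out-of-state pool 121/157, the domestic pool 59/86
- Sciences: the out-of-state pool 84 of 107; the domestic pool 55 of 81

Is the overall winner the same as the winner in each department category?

No

Medicine: the out-of-state pool 7/9 = 77.8%, the domestic pool 254/363 = 70.0% → the out-of-state pool
Education: the out-of-state pool 68/198 = 34.3%, the domestic pool 6/24 = 25.0% → the out-of-state pool
Arts: the out-of-state pool 121/157 = 77.1%, the domestic pool 59/86 = 68.6% → the out-of-state pool
Sciences: the out-of-state pool 84/107 = 78.5%, the domestic pool 55/81 = 67.9% → the out-of-state pool
Overall: the out-of-state pool 280/471 = 59.4%, the domestic pool 374/554 = 67.5% → the domestic pool
The out-of-state pool wins each department group but the domestic pool wins overall — the comparison reverses. The out-of-state pool's applicants skew toward Education, which has a lower base rate.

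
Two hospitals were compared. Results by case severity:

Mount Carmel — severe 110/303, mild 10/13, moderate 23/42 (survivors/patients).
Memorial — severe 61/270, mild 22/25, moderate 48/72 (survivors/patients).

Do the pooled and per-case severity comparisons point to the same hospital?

Severe: Mount Carmel 110/303 = 36.3%, Memorial 61/270 = 22.6% → Mount Carmel
Mild: Mount Carmel 10/13 = 76.9%, Memorial 22/25 = 88.0% → Memorial
Moderate: Mount Carmel 23/42 = 54.8%, Memorial 48/72 = 66.7% → Memorial
Overall: Mount Carmel 143/358 = 39.9%, Memorial 131/367 = 35.7% → Mount Carmel
Neither sweeps: Mount Carmel wins 1 of 3 groups, Memorial wins 2. Mount Carmel wins overall but not every group — no Simpson reversal.

No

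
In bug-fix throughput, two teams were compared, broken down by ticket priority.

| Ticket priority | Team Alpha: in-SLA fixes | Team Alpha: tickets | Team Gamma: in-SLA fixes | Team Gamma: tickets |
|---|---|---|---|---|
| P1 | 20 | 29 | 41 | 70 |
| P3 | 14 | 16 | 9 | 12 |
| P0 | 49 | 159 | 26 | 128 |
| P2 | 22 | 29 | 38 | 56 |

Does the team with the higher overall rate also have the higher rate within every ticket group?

P1: Team Alpha 20/29 = 69.0%, Team Gamma 41/70 = 58.6% → Team Alpha
P3: Team Alpha 14/16 = 87.5%, Team Gamma 9/12 = 75.0% → Team Alpha
P0: Team Alpha 49/159 = 30.8%, Team Gamma 26/128 = 20.3% → Team Alpha
P2: Team Alpha 22/29 = 75.9%, Team Gamma 38/56 = 67.9% → Team Alpha
Overall: Team Alpha 105/233 = 45.1%, Team Gamma 114/266 = 42.9% → Team Alpha
Team Alpha wins overall and in every ticket group — no reversal.

Yes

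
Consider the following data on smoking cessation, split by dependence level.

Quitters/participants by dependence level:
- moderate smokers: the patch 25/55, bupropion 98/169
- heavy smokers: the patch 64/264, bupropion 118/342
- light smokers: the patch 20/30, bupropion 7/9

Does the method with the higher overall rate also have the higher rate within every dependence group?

Yes

Moderate smokers: the patch 25/55 = 45.5%, bupropion 98/169 = 58.0% → bupropion
Heavy smokers: the patch 64/264 = 24.2%, bupropion 118/342 = 34.5% → bupropion
Light smokers: the patch 20/30 = 66.7%, bupropion 7/9 = 77.8% → bupropion
Overall: the patch 109/349 = 31.2%, bupropion 223/520 = 42.9% → bupropion
Bupropion wins overall and in every dependence group — no reversal.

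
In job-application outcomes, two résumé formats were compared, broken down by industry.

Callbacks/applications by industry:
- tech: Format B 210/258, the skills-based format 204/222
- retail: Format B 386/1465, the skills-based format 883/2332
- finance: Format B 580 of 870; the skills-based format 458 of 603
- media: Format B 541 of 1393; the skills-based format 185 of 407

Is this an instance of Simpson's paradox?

No

Tech: Format B 210/258 = 81.4%, the skills-based format 204/222 = 91.9% → the skills-based format
Retail: Format B 386/1465 = 26.3%, the skills-based format 883/2332 = 37.9% → the skills-based format
Finance: Format B 580/870 = 66.7%, the skills-based format 458/603 = 76.0% → the skills-based format
Media: Format B 541/1393 = 38.8%, the skills-based format 185/407 = 45.5% → the skills-based format
Overall: Format B 1717/3986 = 43.1%, the skills-based format 1730/3564 = 48.5% → the skills-based format
The skills-based format wins overall and in every industry group — no reversal.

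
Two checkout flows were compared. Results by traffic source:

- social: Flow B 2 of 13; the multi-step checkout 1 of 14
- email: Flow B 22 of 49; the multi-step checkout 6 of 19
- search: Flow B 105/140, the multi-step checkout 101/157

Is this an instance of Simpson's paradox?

Social: Flow B 2/13 = 15.4%, the multi-step checkout 1/14 = 7.1% → Flow B
Email: Flow B 22/49 = 44.9%, the multi-step checkout 6/19 = 31.6% → Flow B
Search: Flow B 105/140 = 75.0%, the multi-step checkout 101/157 = 64.3% → Flow B
Overall: Flow B 129/202 = 63.9%, the multi-step checkout 108/190 = 56.8% → Flow B
Flow B wins overall and in every traffic group — no reversal.

No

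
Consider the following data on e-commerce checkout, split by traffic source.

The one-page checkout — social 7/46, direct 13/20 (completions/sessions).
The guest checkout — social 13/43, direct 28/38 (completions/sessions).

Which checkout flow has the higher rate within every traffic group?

Social: the one-page checkout 7/46 = 15.2%, the guest checkout 13/43 = 30.2% → the guest checkout
Direct: the one-page checkout 13/20 = 65.0%, the guest checkout 28/38 = 73.7% → the guest checkout
The guest checkout has the higher rate in both groups.

the guest checkout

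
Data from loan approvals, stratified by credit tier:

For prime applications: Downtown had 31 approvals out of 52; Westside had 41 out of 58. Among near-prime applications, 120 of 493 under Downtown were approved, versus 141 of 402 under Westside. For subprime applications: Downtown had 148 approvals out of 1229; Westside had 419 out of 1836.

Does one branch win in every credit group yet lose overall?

No

Prime: Downtown 31/52 = 59.6%, Westside 41/58 = 70.7% → Westside
Near-prime: Downtown 120/493 = 24.3%, Westside 141/402 = 35.1% → Westside
Subprime: Downtown 148/1229 = 12.0%, Westside 419/1836 = 22.8% → Westside
Overall: Downtown 299/1774 = 16.9%, Westside 601/2296 = 26.2% → Westside
Westside wins overall and in every credit group — no reversal.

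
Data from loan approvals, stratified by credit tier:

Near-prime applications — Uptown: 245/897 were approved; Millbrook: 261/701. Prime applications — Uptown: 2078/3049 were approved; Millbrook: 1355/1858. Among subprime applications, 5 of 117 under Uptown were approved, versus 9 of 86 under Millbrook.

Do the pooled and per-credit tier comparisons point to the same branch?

Yes

Near-prime: Uptown 245/897 = 27.3%, Millbrook 261/701 = 37.2% → Millbrook
Prime: Uptown 2078/3049 = 68.2%, Millbrook 1355/1858 = 72.9% → Millbrook
Subprime: Uptown 5/117 = 4.3%, Millbrook 9/86 = 10.5% → Millbrook
Overall: Uptown 2328/4063 = 57.3%, Millbrook 1625/2645 = 61.4% → Millbrook
Millbrook wins overall and in every credit group — no reversal.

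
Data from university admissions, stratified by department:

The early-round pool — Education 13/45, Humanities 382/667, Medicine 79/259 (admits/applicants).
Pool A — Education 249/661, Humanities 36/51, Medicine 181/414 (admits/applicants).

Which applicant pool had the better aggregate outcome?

the early-round pool

Education: the early-round pool 13/45 = 28.9%, Pool A 249/661 = 37.7% → Pool A
Humanities: the early-round pool 382/667 = 57.3%, Pool A 36/51 = 70.6% → Pool A
Medicine: the early-round pool 79/259 = 30.5%, Pool A 181/414 = 43.7% → Pool A
Overall: the early-round pool 474/971 = 48.8%, Pool A 466/1126 = 41.4% → the early-round pool
(Pool A wins every department group but the early-round pool wins overall — Pool A's applicants skew toward the low-rate Education group.)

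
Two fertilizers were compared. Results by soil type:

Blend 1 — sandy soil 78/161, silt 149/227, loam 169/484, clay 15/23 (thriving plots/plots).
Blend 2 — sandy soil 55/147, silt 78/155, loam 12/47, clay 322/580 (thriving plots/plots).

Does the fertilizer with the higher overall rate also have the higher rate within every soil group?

Sandy soil: Blend 1 78/161 = 48.4%, Blend 2 55/147 = 37.4% → Blend 1
Silt: Blend 1 149/227 = 65.6%, Blend 2 78/155 = 50.3% → Blend 1
Loam: Blend 1 169/484 = 34.9%, Blend 2 12/47 = 25.5% → Blend 1
Clay: Blend 1 15/23 = 65.2%, Blend 2 322/580 = 55.5% → Blend 1
Overall: Blend 1 411/895 = 45.9%, Blend 2 467/929 = 50.3% → Blend 2
Blend 1 wins each soil group but Blend 2 wins overall — the comparison reverses. Blend 1's plots skew toward loam, which has a lower base rate.

No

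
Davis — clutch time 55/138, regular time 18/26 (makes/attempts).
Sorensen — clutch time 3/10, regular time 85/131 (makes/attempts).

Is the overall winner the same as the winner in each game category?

No

Clutch time: Davis 55/138 = 39.9%, Sorensen 3/10 = 30.0% → Davis
Regular time: Davis 18/26 = 69.2%, Sorensen 85/131 = 64.9% → Davis
Overall: Davis 73/164 = 44.5%, Sorensen 88/141 = 62.4% → Sorensen
Davis wins each game group but Sorensen wins overall — the comparison reverses. Davis's attempts skew toward clutch time, which has a lower base rate.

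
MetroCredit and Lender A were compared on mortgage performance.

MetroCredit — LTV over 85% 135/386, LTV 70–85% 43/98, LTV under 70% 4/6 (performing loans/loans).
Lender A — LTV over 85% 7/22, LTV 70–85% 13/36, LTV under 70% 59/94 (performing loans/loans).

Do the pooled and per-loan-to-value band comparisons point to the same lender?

No

LTV over 85%: MetroCredit 135/386 = 35.0%, Lender A 7/22 = 31.8% → MetroCredit
LTV 70–85%: MetroCredit 43/98 = 43.9%, Lender A 13/36 = 36.1% → MetroCredit
LTV under 70%: MetroCredit 4/6 = 66.7%, Lender A 59/94 = 62.8% → MetroCredit
Overall: MetroCredit 182/490 = 37.1%, Lender A 79/152 = 52.0% → Lender A
MetroCredit wins each loan-to-value group but Lender A wins overall — the comparison reverses. MetroCredit's loans skew toward LTV over 85%, which has a lower base rate.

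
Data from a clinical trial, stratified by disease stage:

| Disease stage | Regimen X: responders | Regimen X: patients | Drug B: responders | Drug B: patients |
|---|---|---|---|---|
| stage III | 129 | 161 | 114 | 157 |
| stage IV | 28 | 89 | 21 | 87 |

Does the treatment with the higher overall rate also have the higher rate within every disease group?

Yes

Stage III: Regimen X 129/161 = 80.1%, Drug B 114/157 = 72.6% → Regimen X
Stage IV: Regimen X 28/89 = 31.5%, Drug B 21/87 = 24.1% → Regimen X
Overall: Regimen X 157/250 = 62.8%, Drug B 135/244 = 55.3% → Regimen X
Regimen X wins overall and in every disease group — no reversal.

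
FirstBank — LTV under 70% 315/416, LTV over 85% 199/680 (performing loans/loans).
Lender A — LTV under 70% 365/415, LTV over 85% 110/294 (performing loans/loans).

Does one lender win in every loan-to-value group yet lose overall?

LTV under 70%: FirstBank 315/416 = 75.7%, Lender A 365/415 = 88.0% → Lender A
LTV over 85%: FirstBank 199/680 = 29.3%, Lender A 110/294 = 37.4% → Lender A
Overall: FirstBank 514/1096 = 46.9%, Lender A 475/709 = 67.0% → Lender A
Lender A wins overall and in every loan-to-value group — no reversal.

No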